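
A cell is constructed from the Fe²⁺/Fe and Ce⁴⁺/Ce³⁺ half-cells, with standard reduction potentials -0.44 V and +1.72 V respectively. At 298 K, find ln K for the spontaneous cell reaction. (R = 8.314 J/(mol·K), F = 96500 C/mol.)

E°_cell = +1.72 − (-0.44) = 2.16 V, with n = 2 electrons transferred.
At equilibrium E = 0, so the Nernst equation gives ln K = nFE°/RT = (2)(96500)(2.16)/((8.314)(298)) = 168.26.

ln K = 168.3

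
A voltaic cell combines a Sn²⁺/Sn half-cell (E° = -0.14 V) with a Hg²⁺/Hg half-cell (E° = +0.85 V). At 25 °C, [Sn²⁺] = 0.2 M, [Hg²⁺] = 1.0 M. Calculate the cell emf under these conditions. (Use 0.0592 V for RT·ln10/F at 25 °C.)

1.01 V

The Hg²⁺/Hg couple has the higher reduction potential and acts as the cathode, so E°_cell = +0.85 − (-0.14) = 0.99 V.
Balancing electrons gives n = 2; the reaction quotient is Q = [Sn²⁺]/[Hg²⁺] = 0.200.
At 25 °C, E = E° − (0.0592/n) log Q = 0.99 − (0.0592/2)(-0.699) = 0.990 + 0.021 = 1.011 V.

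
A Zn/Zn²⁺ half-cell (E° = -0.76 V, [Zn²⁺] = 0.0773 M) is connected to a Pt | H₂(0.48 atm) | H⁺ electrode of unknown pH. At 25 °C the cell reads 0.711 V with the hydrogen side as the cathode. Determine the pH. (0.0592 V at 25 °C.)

E°_cell = 0.76 V and n = 2.
log Q = n(E° − E)/0.0592 = 2×(0.76 − 0.711)/0.0592 = 1.655.
With Q = [Zn²⁺]·P(H₂) / [H⁺]^2, solving for [H⁺] gives log[H⁺] = -1.543, so pH = 1.54.

pH = 1.54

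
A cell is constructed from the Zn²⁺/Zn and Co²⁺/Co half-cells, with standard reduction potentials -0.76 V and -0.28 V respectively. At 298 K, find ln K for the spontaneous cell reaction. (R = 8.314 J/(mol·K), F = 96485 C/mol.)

ln K = 37.4

E°_cell = -0.28 − (-0.76) = 0.48 V, with n = 2 electrons transferred.
At equilibrium E = 0, so the Nernst equation gives ln K = nFE°/RT = (2)(96485)(0.48)/((8.314)(298)) = 37.39.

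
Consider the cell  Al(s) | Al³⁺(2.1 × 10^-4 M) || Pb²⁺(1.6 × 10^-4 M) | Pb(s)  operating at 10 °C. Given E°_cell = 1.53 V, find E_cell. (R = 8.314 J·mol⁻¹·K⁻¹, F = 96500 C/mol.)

Balancing electrons gives n = 6; the reaction quotient is Q = [Al³⁺]^2/[Pb²⁺]^3 = 1.08 × 10^4.
E = E° − (RT/nF) ln Q = 1.53 − (8.314×283)/(6×96500) × (9.284) = 1.530 − 0.038 = 1.492 V.

1.49 V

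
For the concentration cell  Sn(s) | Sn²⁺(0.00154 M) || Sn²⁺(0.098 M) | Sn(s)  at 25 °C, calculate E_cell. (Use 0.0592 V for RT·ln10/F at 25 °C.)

0.053 V

Both half-cells are Sn²⁺/Sn, so E°_cell = 0. The concentrated side is the cathode; the cell reaction moves Sn²⁺ from high to low concentration with n = 2.
Q = [Sn²⁺]_dilute/[Sn²⁺]_conc = 0.00154/0.098 = 0.0157.
E = 0 − (0.0592/2) log Q = −(0.0592/2)(-1.804) = 0.0534 V.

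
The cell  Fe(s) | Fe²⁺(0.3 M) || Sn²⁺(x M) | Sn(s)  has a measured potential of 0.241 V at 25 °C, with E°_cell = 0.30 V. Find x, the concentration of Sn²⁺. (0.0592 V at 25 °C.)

0.003 M

From the Nernst equation, log Q = n(E° − E)/0.0592 = 2(0.30 − 0.241)/0.0592 = 1.993, so Q = 98.5.
With Q = [Fe²⁺]/[Sn²⁺] and the known concentrations, [Sn²⁺] in the denominator gives [Sn²⁺] = 0.003 M.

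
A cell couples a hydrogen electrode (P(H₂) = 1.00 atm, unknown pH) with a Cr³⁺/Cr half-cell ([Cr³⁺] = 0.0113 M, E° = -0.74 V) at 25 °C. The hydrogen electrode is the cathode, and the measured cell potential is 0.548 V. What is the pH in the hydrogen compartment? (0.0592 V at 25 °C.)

pH = 3.89

E°_cell = 0.74 V and n = 6.
log Q = n(E° − E)/0.0592 = 6×(0.74 − 0.548)/0.0592 = 19.459.
With Q = [Cr³⁺]^2·P(H₂)^3 / [H⁺]^6, solving for [H⁺] gives log[H⁺] = -3.892, so pH = 3.89.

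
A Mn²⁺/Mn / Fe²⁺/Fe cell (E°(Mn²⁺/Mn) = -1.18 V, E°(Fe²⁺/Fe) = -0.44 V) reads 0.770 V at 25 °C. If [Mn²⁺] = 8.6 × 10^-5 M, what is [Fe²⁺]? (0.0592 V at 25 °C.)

From the Nernst equation, log Q = n(E° − E)/0.0592 = 2(0.74 − 0.770)/0.0592 = -1.014, so Q = 0.0969.
With Q = [Mn²⁺]/[Fe²⁺] and the known concentrations, [Fe²⁺] in the denominator gives [Fe²⁺] = 8.9 × 10^-4 M.

8.9 × 10^-4 M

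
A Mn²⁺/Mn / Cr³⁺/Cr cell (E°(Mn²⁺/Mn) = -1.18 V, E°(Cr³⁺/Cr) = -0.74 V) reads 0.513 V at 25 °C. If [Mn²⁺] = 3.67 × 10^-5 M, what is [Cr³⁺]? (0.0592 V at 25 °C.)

0.0011 M

From the Nernst equation, log Q = n(E° − E)/0.0592 = 6(0.44 − 0.513)/0.0592 = -7.399, so Q = 3.99 × 10^-8.
With Q = [Mn²⁺]^3/[Cr³⁺]^2 and the known concentrations, [Cr³⁺]^2 in the denominator gives [Cr³⁺] = 0.0011 M.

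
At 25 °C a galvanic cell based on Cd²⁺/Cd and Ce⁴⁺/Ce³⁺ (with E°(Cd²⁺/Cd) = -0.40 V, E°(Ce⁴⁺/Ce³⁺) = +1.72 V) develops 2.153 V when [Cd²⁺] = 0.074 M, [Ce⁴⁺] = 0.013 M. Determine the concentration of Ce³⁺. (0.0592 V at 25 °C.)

From the Nernst equation, log Q = n(E° − E)/0.0592 = 2(2.12 − 2.153)/0.0592 = -1.115, so Q = 0.0768.
With Q = [Cd²⁺]·[Ce³⁺]^2/[Ce⁴⁺]^2 and the known concentrations, [Ce³⁺]^2 in the numerator gives [Ce³⁺] = 0.013 M.

0.013 M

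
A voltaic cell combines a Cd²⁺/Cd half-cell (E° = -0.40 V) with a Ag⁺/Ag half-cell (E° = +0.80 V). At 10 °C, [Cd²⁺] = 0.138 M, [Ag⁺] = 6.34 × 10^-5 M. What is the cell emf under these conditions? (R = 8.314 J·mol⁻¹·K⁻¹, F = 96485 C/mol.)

The Ag⁺/Ag couple has the higher reduction potential and acts as the cathode, so E°_cell = +0.80 − (-0.40) = 1.20 V.
Balancing electrons gives n = 2; the reaction quotient is Q = [Cd²⁺]/[Ag⁺]^2 = 3.43 × 10^7.
E = E° − (RT/nF) ln Q = 1.20 − (8.314×283)/(2×96485) × (17.352) = 1.200 − 0.212 = 0.988 V.

0.988 V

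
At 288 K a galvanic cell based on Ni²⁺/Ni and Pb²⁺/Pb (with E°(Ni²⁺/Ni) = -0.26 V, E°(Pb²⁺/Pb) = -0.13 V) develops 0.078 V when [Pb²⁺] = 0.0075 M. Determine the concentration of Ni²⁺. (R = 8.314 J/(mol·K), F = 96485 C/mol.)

From the Nernst equation, ln Q = nF(E° − E)/RT = 2×96485×(0.13 − 0.078)/(8.314×288) = 4.191, so Q = 66.1.
With Q = [Ni²⁺]/[Pb²⁺] and the known concentrations, [Ni²⁺] in the numerator gives [Ni²⁺] = 0.5 M.

0.5 M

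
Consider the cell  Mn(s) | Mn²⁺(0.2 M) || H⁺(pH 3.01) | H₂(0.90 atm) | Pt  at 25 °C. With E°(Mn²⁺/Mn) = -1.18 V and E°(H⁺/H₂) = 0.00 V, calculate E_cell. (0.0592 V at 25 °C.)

1.02 V

The hydrogen couple is the cathode, so E°_cell = 1.18 V; n = 2.
[H⁺] = 10^(−3.01) = 9.8 × 10^-4 M, and Q = [Mn²⁺]·P(H₂) / [H⁺]^2 = 1.88 × 10^5.
E = E° − (0.0592/2) log Q = 1.18 − (0.0592/2)(5.275) = 1.024 V.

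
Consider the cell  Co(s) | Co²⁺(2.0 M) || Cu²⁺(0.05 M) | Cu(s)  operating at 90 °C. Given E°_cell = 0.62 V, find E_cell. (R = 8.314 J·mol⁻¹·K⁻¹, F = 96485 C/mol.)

0.562 V

Balancing electrons gives n = 2; the reaction quotient is Q = [Co²⁺]/[Cu²⁺] = 40.0.
E = E° − (RT/nF) ln Q = 0.62 − (8.314×363)/(2×96485) × (3.689) = 0.620 − 0.058 = 0.562 V.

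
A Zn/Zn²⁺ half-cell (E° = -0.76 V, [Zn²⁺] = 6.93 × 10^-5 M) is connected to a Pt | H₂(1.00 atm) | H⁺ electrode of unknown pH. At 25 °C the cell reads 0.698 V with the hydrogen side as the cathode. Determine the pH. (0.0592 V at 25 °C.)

pH = 3.13

E°_cell = 0.76 V and n = 2.
log Q = n(E° − E)/0.0592 = 2×(0.76 − 0.698)/0.0592 = 2.095.
With Q = [Zn²⁺]·P(H₂) / [H⁺]^2, solving for [H⁺] gives log[H⁺] = -3.127, so pH = 3.13.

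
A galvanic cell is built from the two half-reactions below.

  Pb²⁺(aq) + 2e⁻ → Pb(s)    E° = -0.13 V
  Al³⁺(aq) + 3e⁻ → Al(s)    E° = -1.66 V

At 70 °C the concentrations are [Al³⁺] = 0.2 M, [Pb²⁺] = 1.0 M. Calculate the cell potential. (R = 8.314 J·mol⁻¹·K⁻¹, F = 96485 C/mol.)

1.55 V

The Pb²⁺/Pb couple has the higher reduction potential and acts as the cathode, so E°_cell = -0.13 − (-1.66) = 1.53 V.
Balancing electrons gives n = 6; the reaction quotient is Q = [Al³⁺]^2/[Pb²⁺]^3 = 0.0400.
E = E° − (RT/nF) ln Q = 1.53 − (8.314×343)/(6×96485) × (-3.219) = 1.530 + 0.016 = 1.546 V.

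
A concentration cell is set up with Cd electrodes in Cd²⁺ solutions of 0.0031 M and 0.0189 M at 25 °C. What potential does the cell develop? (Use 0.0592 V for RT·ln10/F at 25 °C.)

0.023 V

Both half-cells are Cd²⁺/Cd, so E°_cell = 0. The concentrated side is the cathode; the cell reaction moves Cd²⁺ from high to low concentration with n = 2.
Q = [Cd²⁺]_dilute/[Cd²⁺]_conc = 0.0031/0.0189 = 0.164.
E = 0 − (0.0592/2) log Q = −(0.0592/2)(-0.785) = 0.0232 V.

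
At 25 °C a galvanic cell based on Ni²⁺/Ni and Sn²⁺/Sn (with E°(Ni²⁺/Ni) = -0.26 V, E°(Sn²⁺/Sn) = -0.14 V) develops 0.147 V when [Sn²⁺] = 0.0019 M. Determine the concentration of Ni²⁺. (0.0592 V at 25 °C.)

2.3 × 10^-4 M

From the Nernst equation, log Q = n(E° − E)/0.0592 = 2(0.12 − 0.147)/0.0592 = -0.912, so Q = 0.122.
With Q = [Ni²⁺]/[Sn²⁺] and the known concentrations, [Ni²⁺] in the numerator gives [Ni²⁺] = 2.3 × 10^-4 M.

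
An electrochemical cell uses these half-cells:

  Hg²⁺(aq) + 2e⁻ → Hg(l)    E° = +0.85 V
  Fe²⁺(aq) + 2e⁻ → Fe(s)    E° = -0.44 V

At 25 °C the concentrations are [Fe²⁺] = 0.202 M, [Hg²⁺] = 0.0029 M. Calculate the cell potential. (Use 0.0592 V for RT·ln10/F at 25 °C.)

The Hg²⁺/Hg couple has the higher reduction potential and acts as the cathode, so E°_cell = +0.85 − (-0.44) = 1.29 V.
Balancing electrons gives n = 2; the reaction quotient is Q = [Fe²⁺]/[Hg²⁺] = 69.7.
At 25 °C, E = E° − (0.0592/n) log Q = 1.29 − (0.0592/2)(1.843) = 1.290 − 0.055 = 1.235 V.

1.24 V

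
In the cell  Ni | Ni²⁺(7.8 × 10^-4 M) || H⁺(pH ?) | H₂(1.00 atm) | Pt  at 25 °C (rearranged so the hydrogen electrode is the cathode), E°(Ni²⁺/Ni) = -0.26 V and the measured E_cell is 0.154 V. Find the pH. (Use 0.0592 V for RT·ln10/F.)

pH = 3.34

E°_cell = 0.26 V and n = 2.
log Q = n(E° − E)/0.0592 = 2×(0.26 − 0.154)/0.0592 = 3.581.
With Q = [Ni²⁺]·P(H₂) / [H⁺]^2, solving for [H⁺] gives log[H⁺] = -3.344, so pH = 3.34.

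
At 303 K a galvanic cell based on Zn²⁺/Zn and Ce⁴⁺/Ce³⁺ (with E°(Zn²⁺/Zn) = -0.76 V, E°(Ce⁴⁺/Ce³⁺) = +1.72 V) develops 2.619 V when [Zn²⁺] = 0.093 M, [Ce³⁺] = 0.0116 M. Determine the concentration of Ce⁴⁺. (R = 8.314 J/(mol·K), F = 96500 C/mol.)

From the Nernst equation, ln Q = nF(E° − E)/RT = 2×96500×(2.48 − 2.619)/(8.314×303) = -10.649, so Q = 2.37 × 10^-5.
With Q = [Zn²⁺]·[Ce³⁺]^2/[Ce⁴⁺]^2 and the known concentrations, [Ce⁴⁺]^2 in the denominator gives [Ce⁴⁺] = 0.73 M.

0.73 M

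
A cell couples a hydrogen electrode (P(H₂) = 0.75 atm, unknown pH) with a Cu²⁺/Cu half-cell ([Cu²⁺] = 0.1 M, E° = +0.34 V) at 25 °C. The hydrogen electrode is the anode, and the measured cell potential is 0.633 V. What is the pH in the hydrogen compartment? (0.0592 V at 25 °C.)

E°_cell = 0.34 V and n = 2.
log Q = n(E° − E)/0.0592 = 2×(0.34 − 0.633)/0.0592 = -9.899.
With Q = [H⁺]^2 / ([Cu²⁺]·P(H₂)), solving for [H⁺] gives log[H⁺] = -5.512, so pH = 5.51.

pH = 5.51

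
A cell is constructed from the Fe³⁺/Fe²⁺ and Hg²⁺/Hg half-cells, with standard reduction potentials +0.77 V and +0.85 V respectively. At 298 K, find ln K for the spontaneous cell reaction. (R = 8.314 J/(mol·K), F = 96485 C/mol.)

E°_cell = +0.85 − (+0.77) = 0.08 V, with n = 2 electrons transferred.
At equilibrium E = 0, so the Nernst equation gives ln K = nFE°/RT = (2)(96485)(0.08)/((8.314)(298)) = 6.23.

ln K = 6.2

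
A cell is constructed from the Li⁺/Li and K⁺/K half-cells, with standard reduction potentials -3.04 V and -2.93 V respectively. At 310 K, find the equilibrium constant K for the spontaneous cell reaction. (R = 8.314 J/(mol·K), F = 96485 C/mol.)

61

E°_cell = -2.93 − (-3.04) = 0.11 V, with n = 1 electron transferred.
At equilibrium E = 0, so the Nernst equation gives ln K = nFE°/RT = (1)(96485)(0.11)/((8.314)(310)) = 4.12.
K = e^4.12 = 61.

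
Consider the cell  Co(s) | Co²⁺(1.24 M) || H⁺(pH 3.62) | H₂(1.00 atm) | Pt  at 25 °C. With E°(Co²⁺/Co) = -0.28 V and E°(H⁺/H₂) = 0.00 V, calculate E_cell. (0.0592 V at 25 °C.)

The hydrogen couple is the cathode, so E°_cell = 0.28 V; n = 2.
[H⁺] = 10^(−3.62) = 2.4 × 10^-4 M, and Q = [Co²⁺]·P(H₂) / [H⁺]^2 = 2.15 × 10^7.
E = E° − (0.0592/2) log Q = 0.28 − (0.0592/2)(7.333) = 0.063 V.

0.063 V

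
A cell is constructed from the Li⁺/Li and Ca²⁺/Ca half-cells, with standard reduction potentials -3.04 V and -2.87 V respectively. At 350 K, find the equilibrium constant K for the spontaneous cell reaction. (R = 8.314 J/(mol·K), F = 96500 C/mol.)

E°_cell = -2.87 − (-3.04) = 0.17 V, with n = 2 electrons transferred.
At equilibrium E = 0, so the Nernst equation gives ln K = nFE°/RT = (2)(96500)(0.17)/((8.314)(350)) = 11.28.
K = e^11.28 = 7.9 × 10^4.

7.9 × 10^4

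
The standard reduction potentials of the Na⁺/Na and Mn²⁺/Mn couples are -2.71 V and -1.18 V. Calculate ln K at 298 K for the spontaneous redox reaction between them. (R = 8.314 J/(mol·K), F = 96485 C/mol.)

ln K = 119.2

E°_cell = -1.18 − (-2.71) = 1.53 V, with n = 2 electrons transferred.
At equilibrium E = 0, so the Nernst equation gives ln K = nFE°/RT = (2)(96485)(1.53)/((8.314)(298)) = 119.17.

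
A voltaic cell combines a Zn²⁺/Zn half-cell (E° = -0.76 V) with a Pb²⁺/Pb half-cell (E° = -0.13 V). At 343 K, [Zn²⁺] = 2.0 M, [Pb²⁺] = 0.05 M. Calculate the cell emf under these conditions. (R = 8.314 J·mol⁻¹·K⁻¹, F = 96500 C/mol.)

0.575 V

The Pb²⁺/Pb couple has the higher reduction potential and acts as the cathode, so E°_cell = -0.13 − (-0.76) = 0.63 V.
Balancing electrons gives n = 2; the reaction quotient is Q = [Zn²⁺]/[Pb²⁺] = 40.0.
E = E° − (RT/nF) ln Q = 0.63 − (8.314×343)/(2×96500) × (3.689) = 0.630 − 0.055 = 0.575 V.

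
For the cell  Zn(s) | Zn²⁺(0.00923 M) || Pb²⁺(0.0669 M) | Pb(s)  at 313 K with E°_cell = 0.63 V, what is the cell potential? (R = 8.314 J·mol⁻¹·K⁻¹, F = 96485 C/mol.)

0.657 V

Balancing electrons gives n = 2; the reaction quotient is Q = [Zn²⁺]/[Pb²⁺] = 0.138.
E = E° − (RT/nF) ln Q = 0.63 − (8.314×313)/(2×96485) × (-1.981) = 0.630 + 0.027 = 0.657 V.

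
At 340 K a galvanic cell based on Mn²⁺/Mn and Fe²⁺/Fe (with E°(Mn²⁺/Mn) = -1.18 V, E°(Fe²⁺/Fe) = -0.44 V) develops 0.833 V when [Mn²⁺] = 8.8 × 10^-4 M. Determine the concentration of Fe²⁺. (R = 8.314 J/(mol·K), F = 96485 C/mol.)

From the Nernst equation, ln Q = nF(E° − E)/RT = 2×96485×(0.74 − 0.833)/(8.314×340) = -6.349, so Q = 0.00175.
With Q = [Mn²⁺]/[Fe²⁺] and the known concentrations, [Fe²⁺] in the denominator gives [Fe²⁺] = 0.5 M.

0.5 M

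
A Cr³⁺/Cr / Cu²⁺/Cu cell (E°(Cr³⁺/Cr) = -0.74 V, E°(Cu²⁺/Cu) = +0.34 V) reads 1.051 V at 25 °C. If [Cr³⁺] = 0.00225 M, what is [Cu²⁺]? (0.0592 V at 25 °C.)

From the Nernst equation, log Q = n(E° − E)/0.0592 = 6(1.08 − 1.051)/0.0592 = 2.939, so Q = 869.
With Q = [Cr³⁺]^2/[Cu²⁺]^3 and the known concentrations, [Cu²⁺]^3 in the denominator gives [Cu²⁺] = 0.0018 M.

0.0018 M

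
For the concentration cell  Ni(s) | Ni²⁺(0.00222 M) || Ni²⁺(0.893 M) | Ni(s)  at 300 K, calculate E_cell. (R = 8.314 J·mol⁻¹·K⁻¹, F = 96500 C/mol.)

Both half-cells are Ni²⁺/Ni, so E°_cell = 0. The concentrated side is the cathode; the cell reaction moves Ni²⁺ from high to low concentration with n = 2.
Q = [Ni²⁺]_dilute/[Ni²⁺]_conc = 0.00222/0.893 = 0.00249.
E = 0 − (RT/nF) ln Q = −((8.314×300)/(2×96500))(-5.997) = 0.0775 V.

0.078 V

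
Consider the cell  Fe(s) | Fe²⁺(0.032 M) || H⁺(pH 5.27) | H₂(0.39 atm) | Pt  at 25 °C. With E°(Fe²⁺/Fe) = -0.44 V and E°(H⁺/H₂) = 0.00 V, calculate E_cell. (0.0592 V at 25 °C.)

The hydrogen couple is the cathode, so E°_cell = 0.44 V; n = 2.
[H⁺] = 10^(−5.27) = 5.4 × 10^-6 M, and Q = [Fe²⁺]·P(H₂) / [H⁺]^2 = 4.33 × 10^8.
E = E° − (0.0592/2) log Q = 0.44 − (0.0592/2)(8.636) = 0.184 V.

0.18 V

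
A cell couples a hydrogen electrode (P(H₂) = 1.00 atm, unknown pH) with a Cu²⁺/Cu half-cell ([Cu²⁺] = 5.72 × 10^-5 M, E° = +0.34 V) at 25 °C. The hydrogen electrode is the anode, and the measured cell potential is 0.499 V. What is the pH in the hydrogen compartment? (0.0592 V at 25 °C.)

pH = 4.81

E°_cell = 0.34 V and n = 2.
log Q = n(E° − E)/0.0592 = 2×(0.34 − 0.499)/0.0592 = -5.372.
With Q = [H⁺]^2 / ([Cu²⁺]·P(H₂)), solving for [H⁺] gives log[H⁺] = -4.807, so pH = 4.81.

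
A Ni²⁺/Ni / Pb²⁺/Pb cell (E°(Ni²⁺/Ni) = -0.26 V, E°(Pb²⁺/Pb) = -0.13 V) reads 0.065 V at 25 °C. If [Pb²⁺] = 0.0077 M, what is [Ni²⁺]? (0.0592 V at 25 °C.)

1.2 M

From the Nernst equation, log Q = n(E° − E)/0.0592 = 2(0.13 − 0.065)/0.0592 = 2.196, so Q = 157.
With Q = [Ni²⁺]/[Pb²⁺] and the known concentrations, [Ni²⁺] in the numerator gives [Ni²⁺] = 1.2 M.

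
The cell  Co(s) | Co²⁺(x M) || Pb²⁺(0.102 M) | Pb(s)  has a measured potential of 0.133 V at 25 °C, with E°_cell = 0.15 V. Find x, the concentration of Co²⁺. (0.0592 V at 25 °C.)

0.38 M

From the Nernst equation, log Q = n(E° − E)/0.0592 = 2(0.15 − 0.133)/0.0592 = 0.574, so Q = 3.75.
With Q = [Co²⁺]/[Pb²⁺] and the known concentrations, [Co²⁺] in the numerator gives [Co²⁺] = 0.38 M.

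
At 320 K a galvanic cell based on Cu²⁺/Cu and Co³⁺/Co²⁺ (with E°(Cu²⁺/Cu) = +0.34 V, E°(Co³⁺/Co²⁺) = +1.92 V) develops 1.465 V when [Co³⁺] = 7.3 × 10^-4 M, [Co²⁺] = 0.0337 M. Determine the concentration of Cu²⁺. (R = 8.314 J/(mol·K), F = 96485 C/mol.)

From the Nernst equation, ln Q = nF(E° − E)/RT = 2×96485×(1.58 − 1.465)/(8.314×320) = 8.341, so Q = 4190.
With Q = [Cu²⁺]·[Co²⁺]^2/[Co³⁺]^2 and the known concentrations, [Cu²⁺] in the numerator gives [Cu²⁺] = 2.0 M.

2.0 M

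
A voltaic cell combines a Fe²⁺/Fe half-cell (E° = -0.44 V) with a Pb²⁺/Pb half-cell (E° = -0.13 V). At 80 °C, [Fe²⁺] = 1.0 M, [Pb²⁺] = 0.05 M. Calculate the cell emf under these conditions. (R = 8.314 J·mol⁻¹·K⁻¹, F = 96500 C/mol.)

The Pb²⁺/Pb couple has the higher reduction potential and acts as the cathode, so E°_cell = -0.13 − (-0.44) = 0.31 V.
Balancing electrons gives n = 2; the reaction quotient is Q = [Fe²⁺]/[Pb²⁺] = 20.0.
E = E° − (RT/nF) ln Q = 0.31 − (8.314×353)/(2×96500) × (2.996) = 0.310 − 0.046 = 0.264 V.

0.264 V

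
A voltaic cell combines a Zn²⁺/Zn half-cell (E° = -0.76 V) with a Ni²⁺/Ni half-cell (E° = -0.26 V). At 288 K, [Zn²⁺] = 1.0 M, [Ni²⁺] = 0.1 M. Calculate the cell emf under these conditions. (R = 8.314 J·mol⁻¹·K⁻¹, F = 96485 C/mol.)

0.471 V

The Ni²⁺/Ni couple has the higher reduction potential and acts as the cathode, so E°_cell = -0.26 − (-0.76) = 0.50 V.
Balancing electrons gives n = 2; the reaction quotient is Q = [Zn²⁺]/[Ni²⁺] = 10.0.
E = E° − (RT/nF) ln Q = 0.50 − (8.314×288)/(2×96485) × (2.303) = 0.500 − 0.029 = 0.471 V.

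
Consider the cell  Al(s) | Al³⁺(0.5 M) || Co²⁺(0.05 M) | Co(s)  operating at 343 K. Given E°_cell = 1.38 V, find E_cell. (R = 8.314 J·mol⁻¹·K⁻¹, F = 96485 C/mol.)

Balancing electrons gives n = 6; the reaction quotient is Q = [Al³⁺]^2/[Co²⁺]^3 = 2000.
E = E° − (RT/nF) ln Q = 1.38 − (8.314×343)/(6×96485) × (7.601) = 1.380 − 0.037 = 1.343 V.

1.34 V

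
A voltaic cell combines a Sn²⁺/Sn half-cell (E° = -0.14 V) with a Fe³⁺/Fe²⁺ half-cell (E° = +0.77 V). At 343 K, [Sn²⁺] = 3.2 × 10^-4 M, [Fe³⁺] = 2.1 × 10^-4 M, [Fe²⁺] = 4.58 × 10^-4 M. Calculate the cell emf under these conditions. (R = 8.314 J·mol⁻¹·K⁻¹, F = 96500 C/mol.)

The Fe³⁺/Fe²⁺ couple has the higher reduction potential and acts as the cathode, so E°_cell = +0.77 − (-0.14) = 0.91 V.
Balancing electrons gives n = 2; the reaction quotient is Q = [Sn²⁺]·[Fe²⁺]^2/[Fe³⁺]^2 = 0.00152.
E = E° − (RT/nF) ln Q = 0.91 − (8.314×343)/(2×96500) × (-6.488) = 0.910 + 0.096 = 1.006 V.

1.01 V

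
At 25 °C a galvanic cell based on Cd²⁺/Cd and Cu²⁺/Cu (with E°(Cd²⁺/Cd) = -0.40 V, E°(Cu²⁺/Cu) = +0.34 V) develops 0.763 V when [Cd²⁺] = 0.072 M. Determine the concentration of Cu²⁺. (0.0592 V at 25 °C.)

0.43 M

From the Nernst equation, log Q = n(E° − E)/0.0592 = 2(0.74 − 0.763)/0.0592 = -0.777, so Q = 0.167.
With Q = [Cd²⁺]/[Cu²⁺] and the known concentrations, [Cu²⁺] in the denominator gives [Cu²⁺] = 0.43 M.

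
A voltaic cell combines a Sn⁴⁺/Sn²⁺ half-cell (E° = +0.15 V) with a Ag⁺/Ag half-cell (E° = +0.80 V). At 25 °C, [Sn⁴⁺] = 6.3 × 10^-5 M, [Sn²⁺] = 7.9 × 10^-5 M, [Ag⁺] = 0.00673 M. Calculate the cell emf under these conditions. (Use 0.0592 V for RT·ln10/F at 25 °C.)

0.524 V

The Ag⁺/Ag couple has the higher reduction potential and acts as the cathode, so E°_cell = +0.80 − (+0.15) = 0.65 V.
Balancing electrons gives n = 2; the reaction quotient is Q = [Sn⁴⁺]/([Sn²⁺]·[Ag⁺]^2) = 1.76 × 10^4.
At 25 °C, E = E° − (0.0592/n) log Q = 0.65 − (0.0592/2)(4.246) = 0.650 − 0.126 = 0.524 V.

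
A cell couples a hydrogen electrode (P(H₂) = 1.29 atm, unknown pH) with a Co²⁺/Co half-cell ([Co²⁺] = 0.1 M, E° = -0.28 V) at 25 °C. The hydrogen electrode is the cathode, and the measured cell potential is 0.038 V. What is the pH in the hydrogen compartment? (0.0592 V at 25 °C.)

pH = 4.53

E°_cell = 0.28 V and n = 2.
log Q = n(E° − E)/0.0592 = 2×(0.28 − 0.038)/0.0592 = 8.176.
With Q = [Co²⁺]·P(H₂) / [H⁺]^2, solving for [H⁺] gives log[H⁺] = -4.533, so pH = 4.53.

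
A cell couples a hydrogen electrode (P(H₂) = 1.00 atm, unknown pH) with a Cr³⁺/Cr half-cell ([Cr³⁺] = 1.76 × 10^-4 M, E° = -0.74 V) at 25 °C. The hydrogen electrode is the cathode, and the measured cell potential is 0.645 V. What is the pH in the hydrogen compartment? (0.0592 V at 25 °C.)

pH = 2.86

E°_cell = 0.74 V and n = 6.
log Q = n(E° − E)/0.0592 = 6×(0.74 − 0.645)/0.0592 = 9.628.
With Q = [Cr³⁺]^2·P(H₂)^3 / [H⁺]^6, solving for [H⁺] gives log[H⁺] = -2.856, so pH = 2.86.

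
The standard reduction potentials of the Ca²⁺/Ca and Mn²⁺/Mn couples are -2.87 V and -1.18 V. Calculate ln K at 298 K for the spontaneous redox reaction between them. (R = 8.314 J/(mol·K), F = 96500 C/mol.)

ln K = 131.6

E°_cell = -1.18 − (-2.87) = 1.69 V, with n = 2 electrons transferred.
At equilibrium E = 0, so the Nernst equation gives ln K = nFE°/RT = (2)(96500)(1.69)/((8.314)(298)) = 131.65.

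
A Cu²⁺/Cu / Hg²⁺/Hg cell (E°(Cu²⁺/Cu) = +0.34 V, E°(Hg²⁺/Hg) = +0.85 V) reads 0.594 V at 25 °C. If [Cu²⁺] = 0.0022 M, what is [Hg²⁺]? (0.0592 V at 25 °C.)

1.5 M

From the Nernst equation, log Q = n(E° − E)/0.0592 = 2(0.51 − 0.594)/0.0592 = -2.838, so Q = 0.00145.
With Q = [Cu²⁺]/[Hg²⁺] and the known concentrations, [Hg²⁺] in the denominator gives [Hg²⁺] = 1.5 M.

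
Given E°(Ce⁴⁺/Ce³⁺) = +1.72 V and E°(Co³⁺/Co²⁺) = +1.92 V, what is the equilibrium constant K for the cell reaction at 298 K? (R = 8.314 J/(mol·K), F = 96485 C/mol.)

E°_cell = +1.92 − (+1.72) = 0.20 V, with n = 1 electron transferred.
At equilibrium E = 0, so the Nernst equation gives ln K = nFE°/RT = (1)(96485)(0.20)/((8.314)(298)) = 7.79.
K = e^7.79 = 2400.

2400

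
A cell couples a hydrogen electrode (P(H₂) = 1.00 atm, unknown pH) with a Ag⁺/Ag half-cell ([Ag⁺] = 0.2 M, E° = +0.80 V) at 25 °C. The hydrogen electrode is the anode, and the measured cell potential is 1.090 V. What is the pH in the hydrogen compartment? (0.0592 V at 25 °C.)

pH = 5.60

E°_cell = 0.80 V and n = 2.
log Q = n(E° − E)/0.0592 = 2×(0.80 − 1.090)/0.0592 = -9.797.
With Q = [H⁺]^2 / ([Ag⁺]^2·P(H₂)), solving for [H⁺] gives log[H⁺] = -5.598, so pH = 5.60.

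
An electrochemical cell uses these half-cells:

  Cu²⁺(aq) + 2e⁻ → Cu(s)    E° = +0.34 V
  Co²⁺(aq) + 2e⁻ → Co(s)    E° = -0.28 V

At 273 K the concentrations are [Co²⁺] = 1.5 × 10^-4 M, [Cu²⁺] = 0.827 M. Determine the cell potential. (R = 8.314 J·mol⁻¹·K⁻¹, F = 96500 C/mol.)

The Cu²⁺/Cu couple has the higher reduction potential and acts as the cathode, so E°_cell = +0.34 − (-0.28) = 0.62 V.
Balancing electrons gives n = 2; the reaction quotient is Q = [Co²⁺]/[Cu²⁺] = 1.81 × 10^-4.
E = E° − (RT/nF) ln Q = 0.62 − (8.314×273)/(2×96500) × (-8.615) = 0.620 + 0.101 = 0.721 V.

0.721 V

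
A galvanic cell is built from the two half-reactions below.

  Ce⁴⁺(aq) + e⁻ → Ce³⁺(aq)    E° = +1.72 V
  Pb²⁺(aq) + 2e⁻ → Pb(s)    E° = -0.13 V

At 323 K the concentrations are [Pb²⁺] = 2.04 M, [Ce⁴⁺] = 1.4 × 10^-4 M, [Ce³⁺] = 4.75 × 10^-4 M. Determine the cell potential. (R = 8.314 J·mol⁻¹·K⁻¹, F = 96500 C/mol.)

1.81 V

The Ce⁴⁺/Ce³⁺ couple has the higher reduction potential and acts as the cathode, so E°_cell = +1.72 − (-0.13) = 1.85 V.
Balancing electrons gives n = 2; the reaction quotient is Q = [Pb²⁺]·[Ce³⁺]^2/[Ce⁴⁺]^2 = 23.5.
E = E° − (RT/nF) ln Q = 1.85 − (8.314×323)/(2×96500) × (3.156) = 1.850 − 0.044 = 1.806 V.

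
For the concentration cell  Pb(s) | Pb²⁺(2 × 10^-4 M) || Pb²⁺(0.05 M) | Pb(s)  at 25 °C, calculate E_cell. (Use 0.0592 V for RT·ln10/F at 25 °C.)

0.071 V

Both half-cells are Pb²⁺/Pb, so E°_cell = 0. The concentrated side is the cathode; the cell reaction moves Pb²⁺ from high to low concentration with n = 2.
Q = [Pb²⁺]_dilute/[Pb²⁺]_conc = 2 × 10^-4/0.05 = 0.00400.
E = 0 − (0.0592/2) log Q = −(0.0592/2)(-2.398) = 0.0710 V.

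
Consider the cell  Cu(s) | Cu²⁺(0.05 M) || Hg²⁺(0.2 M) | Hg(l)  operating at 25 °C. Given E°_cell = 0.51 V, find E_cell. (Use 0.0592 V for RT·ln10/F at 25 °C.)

Balancing electrons gives n = 2; the reaction quotient is Q = [Cu²⁺]/[Hg²⁺] = 0.250.
At 25 °C, E = E° − (0.0592/n) log Q = 0.51 − (0.0592/2)(-0.602) = 0.510 + 0.018 = 0.528 V.

0.528 V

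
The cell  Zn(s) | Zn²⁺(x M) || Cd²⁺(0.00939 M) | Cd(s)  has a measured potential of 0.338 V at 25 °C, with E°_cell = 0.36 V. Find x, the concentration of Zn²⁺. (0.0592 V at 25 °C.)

0.052 M

From the Nernst equation, log Q = n(E° − E)/0.0592 = 2(0.36 − 0.338)/0.0592 = 0.743, so Q = 5.54.
With Q = [Zn²⁺]/[Cd²⁺] and the known concentrations, [Zn²⁺] in the numerator gives [Zn²⁺] = 0.052 M.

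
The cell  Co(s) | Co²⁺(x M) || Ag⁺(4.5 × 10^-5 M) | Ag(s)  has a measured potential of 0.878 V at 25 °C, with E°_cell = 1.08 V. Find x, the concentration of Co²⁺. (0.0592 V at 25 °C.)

From the Nernst equation, log Q = n(E° − E)/0.0592 = 2(1.08 − 0.878)/0.0592 = 6.824, so Q = 6.67 × 10^6.
With Q = [Co²⁺]/[Ag⁺]^2 and the known concentrations, [Co²⁺] in the numerator gives [Co²⁺] = 0.014 M.

0.014 M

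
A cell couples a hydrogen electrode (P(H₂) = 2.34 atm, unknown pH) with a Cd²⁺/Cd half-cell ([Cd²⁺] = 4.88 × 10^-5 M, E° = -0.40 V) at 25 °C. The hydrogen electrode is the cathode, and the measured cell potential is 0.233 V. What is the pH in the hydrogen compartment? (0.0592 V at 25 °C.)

E°_cell = 0.40 V and n = 2.
log Q = n(E° − E)/0.0592 = 2×(0.40 − 0.233)/0.0592 = 5.642.
With Q = [Cd²⁺]·P(H₂) / [H⁺]^2, solving for [H⁺] gives log[H⁺] = -4.792, so pH = 4.79.

pH = 4.79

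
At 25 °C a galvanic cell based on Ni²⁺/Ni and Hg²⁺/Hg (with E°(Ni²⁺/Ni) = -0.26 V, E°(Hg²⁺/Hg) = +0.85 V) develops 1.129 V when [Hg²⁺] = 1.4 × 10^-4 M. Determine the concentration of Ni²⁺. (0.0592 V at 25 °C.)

From the Nernst equation, log Q = n(E° − E)/0.0592 = 2(1.11 − 1.129)/0.0592 = -0.642, so Q = 0.228.
With Q = [Ni²⁺]/[Hg²⁺] and the known concentrations, [Ni²⁺] in the numerator gives [Ni²⁺] = 3.2 × 10^-5 M.

3.2 × 10^-5 M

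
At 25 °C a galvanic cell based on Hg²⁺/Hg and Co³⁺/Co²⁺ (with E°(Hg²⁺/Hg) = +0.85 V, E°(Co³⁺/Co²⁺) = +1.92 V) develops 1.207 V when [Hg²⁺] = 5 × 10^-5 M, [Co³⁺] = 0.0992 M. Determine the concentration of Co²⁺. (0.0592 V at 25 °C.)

From the Nernst equation, log Q = n(E° − E)/0.0592 = 2(1.07 − 1.207)/0.0592 = -4.628, so Q = 2.35 × 10^-5.
With Q = [Hg²⁺]·[Co²⁺]^2/[Co³⁺]^2 and the known concentrations, [Co²⁺]^2 in the numerator gives [Co²⁺] = 0.068 M.

0.068 M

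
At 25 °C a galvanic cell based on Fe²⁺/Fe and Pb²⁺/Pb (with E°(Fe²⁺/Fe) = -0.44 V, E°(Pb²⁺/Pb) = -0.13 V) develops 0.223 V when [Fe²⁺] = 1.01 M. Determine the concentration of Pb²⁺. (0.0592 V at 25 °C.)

From the Nernst equation, log Q = n(E° − E)/0.0592 = 2(0.31 − 0.223)/0.0592 = 2.939, so Q = 869.
With Q = [Fe²⁺]/[Pb²⁺] and the known concentrations, [Pb²⁺] in the denominator gives [Pb²⁺] = 0.0012 M.

0.0012 M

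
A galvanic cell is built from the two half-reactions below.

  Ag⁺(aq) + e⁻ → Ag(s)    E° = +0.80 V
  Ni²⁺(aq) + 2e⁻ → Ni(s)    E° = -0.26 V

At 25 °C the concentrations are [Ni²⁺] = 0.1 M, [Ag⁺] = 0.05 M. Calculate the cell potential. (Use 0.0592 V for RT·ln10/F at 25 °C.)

1.01 V

The Ag⁺/Ag couple has the higher reduction potential and acts as the cathode, so E°_cell = +0.80 − (-0.26) = 1.06 V.
Balancing electrons gives n = 2; the reaction quotient is Q = [Ni²⁺]/[Ag⁺]^2 = 40.0.
At 25 °C, E = E° − (0.0592/n) log Q = 1.06 − (0.0592/2)(1.602) = 1.060 − 0.047 = 1.013 V.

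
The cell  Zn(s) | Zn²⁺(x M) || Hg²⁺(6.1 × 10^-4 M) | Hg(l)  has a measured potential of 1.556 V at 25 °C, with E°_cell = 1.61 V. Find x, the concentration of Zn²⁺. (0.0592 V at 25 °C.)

0.041 M

From the Nernst equation, log Q = n(E° − E)/0.0592 = 2(1.61 − 1.556)/0.0592 = 1.824, so Q = 66.7.
With Q = [Zn²⁺]/[Hg²⁺] and the known concentrations, [Zn²⁺] in the numerator gives [Zn²⁺] = 0.041 M.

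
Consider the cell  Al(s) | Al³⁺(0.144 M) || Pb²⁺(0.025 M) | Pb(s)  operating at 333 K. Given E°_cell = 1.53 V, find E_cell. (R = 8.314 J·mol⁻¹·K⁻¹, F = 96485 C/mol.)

1.50 V

Balancing electrons gives n = 6; the reaction quotient is Q = [Al³⁺]^2/[Pb²⁺]^3 = 1330.
E = E° − (RT/nF) ln Q = 1.53 − (8.314×333)/(6×96485) × (7.191) = 1.530 − 0.034 = 1.496 V.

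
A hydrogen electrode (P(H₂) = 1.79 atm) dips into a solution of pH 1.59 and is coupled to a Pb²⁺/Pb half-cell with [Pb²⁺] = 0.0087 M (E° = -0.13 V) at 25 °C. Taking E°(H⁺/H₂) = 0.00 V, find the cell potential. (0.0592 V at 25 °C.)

The hydrogen couple is the cathode, so E°_cell = 0.13 V; n = 2.
[H⁺] = 10^(−1.59) = 0.026 M, and Q = [Pb²⁺]·P(H₂) / [H⁺]^2 = 23.6.
E = E° − (0.0592/2) log Q = 0.13 − (0.0592/2)(1.372) = 0.089 V.

0.089 V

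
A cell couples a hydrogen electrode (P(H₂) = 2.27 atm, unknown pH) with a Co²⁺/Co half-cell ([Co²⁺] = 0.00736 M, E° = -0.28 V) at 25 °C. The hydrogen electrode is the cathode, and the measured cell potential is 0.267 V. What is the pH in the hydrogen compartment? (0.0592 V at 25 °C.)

E°_cell = 0.28 V and n = 2.
log Q = n(E° − E)/0.0592 = 2×(0.28 − 0.267)/0.0592 = 0.439.
With Q = [Co²⁺]·P(H₂) / [H⁺]^2, solving for [H⁺] gives log[H⁺] = -1.108, so pH = 1.11.

pH = 1.11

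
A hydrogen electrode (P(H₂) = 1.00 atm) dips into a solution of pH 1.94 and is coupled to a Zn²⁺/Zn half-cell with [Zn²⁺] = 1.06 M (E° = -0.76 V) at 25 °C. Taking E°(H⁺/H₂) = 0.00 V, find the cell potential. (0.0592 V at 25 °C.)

The hydrogen couple is the cathode, so E°_cell = 0.76 V; n = 2.
[H⁺] = 10^(−1.94) = 0.011 M, and Q = [Zn²⁺]·P(H₂) / [H⁺]^2 = 8040.
E = E° − (0.0592/2) log Q = 0.76 − (0.0592/2)(3.905) = 0.644 V.

0.64 V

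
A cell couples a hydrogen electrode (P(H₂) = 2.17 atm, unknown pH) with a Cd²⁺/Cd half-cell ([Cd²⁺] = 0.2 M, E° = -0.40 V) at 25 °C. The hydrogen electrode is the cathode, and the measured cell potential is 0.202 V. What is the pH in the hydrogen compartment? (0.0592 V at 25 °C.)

E°_cell = 0.40 V and n = 2.
log Q = n(E° − E)/0.0592 = 2×(0.40 − 0.202)/0.0592 = 6.689.
With Q = [Cd²⁺]·P(H₂) / [H⁺]^2, solving for [H⁺] gives log[H⁺] = -3.526, so pH = 3.53.

pH = 3.53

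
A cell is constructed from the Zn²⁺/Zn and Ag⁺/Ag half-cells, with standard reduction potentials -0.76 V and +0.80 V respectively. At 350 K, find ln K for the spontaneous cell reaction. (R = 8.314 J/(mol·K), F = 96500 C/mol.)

E°_cell = +0.80 − (-0.76) = 1.56 V, with n = 2 electrons transferred.
At equilibrium E = 0, so the Nernst equation gives ln K = nFE°/RT = (2)(96500)(1.56)/((8.314)(350)) = 103.47.

ln K = 103.5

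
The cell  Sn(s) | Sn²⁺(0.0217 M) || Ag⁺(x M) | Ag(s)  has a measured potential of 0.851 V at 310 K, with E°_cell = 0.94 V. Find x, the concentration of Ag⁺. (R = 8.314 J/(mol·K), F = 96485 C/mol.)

0.0053 M

From the Nernst equation, ln Q = nF(E° − E)/RT = 2×96485×(0.94 − 0.851)/(8.314×310) = 6.664, so Q = 783.
With Q = [Sn²⁺]/[Ag⁺]^2 and the known concentrations, [Ag⁺]^2 in the denominator gives [Ag⁺] = 0.0053 M.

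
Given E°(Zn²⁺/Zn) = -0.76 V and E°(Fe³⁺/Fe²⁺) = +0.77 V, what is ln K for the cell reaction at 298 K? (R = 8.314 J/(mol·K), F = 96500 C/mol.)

E°_cell = +0.77 − (-0.76) = 1.53 V, with n = 2 electrons transferred.
At equilibrium E = 0, so the Nernst equation gives ln K = nFE°/RT = (2)(96500)(1.53)/((8.314)(298)) = 119.19.

ln K = 119.2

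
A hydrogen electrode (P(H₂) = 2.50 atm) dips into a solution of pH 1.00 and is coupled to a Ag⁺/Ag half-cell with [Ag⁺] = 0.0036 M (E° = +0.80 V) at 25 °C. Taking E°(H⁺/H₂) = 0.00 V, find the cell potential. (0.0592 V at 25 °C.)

0.73 V

The Ag⁺/Ag couple is the cathode, so E°_cell = 0.80 V; n = 2.
[H⁺] = 10^(−1.00) = 0.10 M, and Q = [H⁺]^2 / ([Ag⁺]^2·P(H₂)) = 309.
E = E° − (0.0592/2) log Q = 0.80 − (0.0592/2)(2.489) = 0.726 V.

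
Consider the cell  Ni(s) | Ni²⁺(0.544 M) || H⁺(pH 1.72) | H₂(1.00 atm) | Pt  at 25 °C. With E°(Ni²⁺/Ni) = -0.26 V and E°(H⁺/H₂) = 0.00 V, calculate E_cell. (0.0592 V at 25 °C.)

The hydrogen couple is the cathode, so E°_cell = 0.26 V; n = 2.
[H⁺] = 10^(−1.72) = 0.019 M, and Q = [Ni²⁺]·P(H₂) / [H⁺]^2 = 1500.
E = E° − (0.0592/2) log Q = 0.26 − (0.0592/2)(3.176) = 0.166 V.

0.17 V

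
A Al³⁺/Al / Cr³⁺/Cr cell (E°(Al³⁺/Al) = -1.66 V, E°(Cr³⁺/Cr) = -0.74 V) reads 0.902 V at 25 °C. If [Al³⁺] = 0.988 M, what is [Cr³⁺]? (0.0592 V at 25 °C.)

0.12 M

From the Nernst equation, log Q = n(E° − E)/0.0592 = 3(0.92 − 0.902)/0.0592 = 0.912, so Q = 8.17.
With Q = [Al³⁺]/[Cr³⁺] and the known concentrations, [Cr³⁺] in the denominator gives [Cr³⁺] = 0.12 M.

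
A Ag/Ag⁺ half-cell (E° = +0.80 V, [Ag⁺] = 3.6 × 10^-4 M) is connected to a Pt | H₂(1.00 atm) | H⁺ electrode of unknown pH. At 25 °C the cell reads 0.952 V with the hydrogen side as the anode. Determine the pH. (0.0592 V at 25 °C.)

pH = 6.01

E°_cell = 0.80 V and n = 2.
log Q = n(E° − E)/0.0592 = 2×(0.80 − 0.952)/0.0592 = -5.135.
With Q = [H⁺]^2 / ([Ag⁺]^2·P(H₂)), solving for [H⁺] gives log[H⁺] = -6.011, so pH = 6.01.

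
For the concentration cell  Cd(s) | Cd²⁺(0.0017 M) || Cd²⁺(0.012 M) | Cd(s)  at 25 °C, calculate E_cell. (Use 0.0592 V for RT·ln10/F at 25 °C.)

Both half-cells are Cd²⁺/Cd, so E°_cell = 0. The concentrated side is the cathode; the cell reaction moves Cd²⁺ from high to low concentration with n = 2.
Q = [Cd²⁺]_dilute/[Cd²⁺]_conc = 0.0017/0.012 = 0.142.
E = 0 − (0.0592/2) log Q = −(0.0592/2)(-0.849) = 0.0251 V.

0.025 V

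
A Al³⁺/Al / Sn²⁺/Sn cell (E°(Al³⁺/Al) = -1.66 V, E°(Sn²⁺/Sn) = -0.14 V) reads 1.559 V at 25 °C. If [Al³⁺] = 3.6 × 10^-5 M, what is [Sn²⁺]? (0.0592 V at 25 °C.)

0.023 M

From the Nernst equation, log Q = n(E° − E)/0.0592 = 6(1.52 − 1.559)/0.0592 = -3.953, so Q = 1.12 × 10^-4.
With Q = [Al³⁺]^2/[Sn²⁺]^3 and the known concentrations, [Sn²⁺]^3 in the denominator gives [Sn²⁺] = 0.023 M.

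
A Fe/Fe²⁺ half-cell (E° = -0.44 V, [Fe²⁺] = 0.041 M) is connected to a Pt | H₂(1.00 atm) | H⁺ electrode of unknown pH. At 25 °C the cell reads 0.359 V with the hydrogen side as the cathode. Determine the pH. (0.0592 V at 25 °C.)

pH = 2.06

E°_cell = 0.44 V and n = 2.
log Q = n(E° − E)/0.0592 = 2×(0.44 − 0.359)/0.0592 = 2.736.
With Q = [Fe²⁺]·P(H₂) / [H⁺]^2, solving for [H⁺] gives log[H⁺] = -2.062, so pH = 2.06.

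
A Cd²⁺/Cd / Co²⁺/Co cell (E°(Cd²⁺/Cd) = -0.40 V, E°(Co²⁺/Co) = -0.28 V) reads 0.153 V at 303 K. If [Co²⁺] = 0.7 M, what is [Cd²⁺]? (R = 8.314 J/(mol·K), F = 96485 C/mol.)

0.056 M

From the Nernst equation, ln Q = nF(E° − E)/RT = 2×96485×(0.12 − 0.153)/(8.314×303) = -2.528, so Q = 0.0798.
With Q = [Cd²⁺]/[Co²⁺] and the known concentrations, [Cd²⁺] in the numerator gives [Cd²⁺] = 0.056 M.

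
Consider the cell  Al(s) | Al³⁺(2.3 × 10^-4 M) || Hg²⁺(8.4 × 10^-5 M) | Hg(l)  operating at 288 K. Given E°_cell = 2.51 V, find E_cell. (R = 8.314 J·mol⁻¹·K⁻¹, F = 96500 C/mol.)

Balancing electrons gives n = 6; the reaction quotient is Q = [Al³⁺]^2/[Hg²⁺]^3 = 8.93 × 10^4.
E = E° − (RT/nF) ln Q = 2.51 − (8.314×288)/(6×96500) × (11.399) = 2.510 − 0.047 = 2.463 V.

2.46 V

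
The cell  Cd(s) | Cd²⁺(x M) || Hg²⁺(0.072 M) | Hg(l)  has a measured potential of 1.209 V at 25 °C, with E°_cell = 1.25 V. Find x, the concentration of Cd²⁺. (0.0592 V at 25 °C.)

1.7 M

From the Nernst equation, log Q = n(E° − E)/0.0592 = 2(1.25 − 1.209)/0.0592 = 1.385, so Q = 24.3.
With Q = [Cd²⁺]/[Hg²⁺] and the known concentrations, [Cd²⁺] in the numerator gives [Cd²⁺] = 1.7 M.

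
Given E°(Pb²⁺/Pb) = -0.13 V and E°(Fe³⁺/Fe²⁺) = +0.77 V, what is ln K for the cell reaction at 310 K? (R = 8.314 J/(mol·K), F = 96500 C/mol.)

ln K = 67.4

E°_cell = +0.77 − (-0.13) = 0.90 V, with n = 2 electrons transferred.
At equilibrium E = 0, so the Nernst equation gives ln K = nFE°/RT = (2)(96500)(0.90)/((8.314)(310)) = 67.40.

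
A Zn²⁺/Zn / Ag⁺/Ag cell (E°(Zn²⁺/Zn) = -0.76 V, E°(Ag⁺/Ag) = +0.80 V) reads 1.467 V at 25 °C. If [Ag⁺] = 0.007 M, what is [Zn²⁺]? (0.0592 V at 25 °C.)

From the Nernst equation, log Q = n(E° − E)/0.0592 = 2(1.56 − 1.467)/0.0592 = 3.142, so Q = 1390.
With Q = [Zn²⁺]/[Ag⁺]^2 and the known concentrations, [Zn²⁺] in the numerator gives [Zn²⁺] = 0.068 M.

0.068 M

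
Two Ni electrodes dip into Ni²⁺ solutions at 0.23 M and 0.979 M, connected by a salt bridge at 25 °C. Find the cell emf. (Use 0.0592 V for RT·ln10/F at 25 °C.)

0.019 V

Both half-cells are Ni²⁺/Ni, so E°_cell = 0. The concentrated side is the cathode; the cell reaction moves Ni²⁺ from high to low concentration with n = 2.
Q = [Ni²⁺]_dilute/[Ni²⁺]_conc = 0.23/0.979 = 0.235.
E = 0 − (0.0592/2) log Q = −(0.0592/2)(-0.629) = 0.0186 V.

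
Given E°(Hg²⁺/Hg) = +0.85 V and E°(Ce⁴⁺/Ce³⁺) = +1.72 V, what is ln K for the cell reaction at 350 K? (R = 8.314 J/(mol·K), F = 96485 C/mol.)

E°_cell = +1.72 − (+0.85) = 0.87 V, with n = 2 electrons transferred.
At equilibrium E = 0, so the Nernst equation gives ln K = nFE°/RT = (2)(96485)(0.87)/((8.314)(350)) = 57.69.

ln K = 57.7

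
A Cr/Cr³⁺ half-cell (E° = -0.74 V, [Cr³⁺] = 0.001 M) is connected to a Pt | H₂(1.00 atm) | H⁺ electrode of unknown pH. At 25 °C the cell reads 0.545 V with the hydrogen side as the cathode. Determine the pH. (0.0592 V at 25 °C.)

E°_cell = 0.74 V and n = 6.
log Q = n(E° − E)/0.0592 = 6×(0.74 − 0.545)/0.0592 = 19.764.
With Q = [Cr³⁺]^2·P(H₂)^3 / [H⁺]^6, solving for [H⁺] gives log[H⁺] = -4.294, so pH = 4.29.

pH = 4.29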